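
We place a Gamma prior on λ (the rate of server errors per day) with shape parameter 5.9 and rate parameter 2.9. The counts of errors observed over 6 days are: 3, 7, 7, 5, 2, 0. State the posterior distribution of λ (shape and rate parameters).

Total count ∑xᵢ = 24 over n = 6 days.
Gamma is conjugate to the Poisson likelihood: posterior is Gamma(shape = 5.9+24 = 29.9, rate = 2.9+6 = 8.9).

Posterior: Gamma(shape=29.9, rate=8.9)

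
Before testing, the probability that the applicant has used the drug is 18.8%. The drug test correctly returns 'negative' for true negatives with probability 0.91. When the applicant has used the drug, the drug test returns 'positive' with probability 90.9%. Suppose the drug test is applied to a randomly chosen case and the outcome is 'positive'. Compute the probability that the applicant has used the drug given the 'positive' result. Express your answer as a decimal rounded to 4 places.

Write H for 'the applicant has used the drug'. Prior odds H:¬H = 0.188/0.812 = 0.23153. For the 'positive' outcome, the likelihood ratio is 0.909/0.09 = 10.100.
Posterior odds = 0.23153 × 10.100 = 2.3384, so P(H|E) = 2.3384/(1+2.3384) = 0.7005.

P(H | E) ≈ 0.7005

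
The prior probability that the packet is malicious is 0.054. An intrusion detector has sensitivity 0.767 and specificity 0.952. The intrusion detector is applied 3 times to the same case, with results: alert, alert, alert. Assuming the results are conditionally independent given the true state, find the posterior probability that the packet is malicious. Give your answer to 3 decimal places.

With H the event that the packet is malicious, the joint likelihood of the observed sequence is P(data|H) = 0.767·0.767·0.767 = 0.45122 and P(data|¬H) = 0.048·0.048·0.048 = 0.00011059.
Bayes: P(H|data) = 0.054·0.45122 / (0.054·0.45122 + 0.946·0.00011059) = 0.024366/0.024470 = 0.9957.

Posterior P(H) ≈ 0.996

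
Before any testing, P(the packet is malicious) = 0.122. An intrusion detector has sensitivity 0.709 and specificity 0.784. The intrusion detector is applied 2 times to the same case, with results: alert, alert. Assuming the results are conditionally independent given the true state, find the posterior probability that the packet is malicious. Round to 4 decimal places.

Posterior P(H) ≈ 0.5995

With H the event that the packet is malicious, the joint likelihood of the observed sequence is P(data|H) = 0.709·0.709 = 0.50268 and P(data|¬H) = 0.216·0.216 = 0.046656.
Bayes: P(H|data) = 0.122·0.50268 / (0.122·0.50268 + 0.878·0.046656) = 0.061327/0.10229 = 0.5995.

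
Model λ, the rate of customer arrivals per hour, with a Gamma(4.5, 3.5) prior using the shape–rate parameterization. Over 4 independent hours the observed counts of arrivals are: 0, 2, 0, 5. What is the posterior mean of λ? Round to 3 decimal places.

Total count ∑xᵢ = 7 over n = 4 hours.
Gamma is conjugate to the Poisson likelihood: posterior is Gamma(shape = 4.5+7 = 11.5, rate = 3.5+4 = 7.5).
E[λ | data] = 11.5/7.5 = 1.533.

Posterior mean ≈ 1.533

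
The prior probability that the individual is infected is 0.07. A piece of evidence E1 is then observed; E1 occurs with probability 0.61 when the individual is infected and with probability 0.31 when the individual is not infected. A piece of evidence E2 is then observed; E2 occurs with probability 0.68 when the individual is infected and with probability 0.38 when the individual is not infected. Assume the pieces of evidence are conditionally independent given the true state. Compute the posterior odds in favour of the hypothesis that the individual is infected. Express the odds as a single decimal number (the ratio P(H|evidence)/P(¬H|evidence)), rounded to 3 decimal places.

Prior odds = 0.07/(1−0.07) = 0.075269.
Likelihood ratio for E1 = 0.61/0.31 = 1.9677.
Likelihood ratio for E2 = 0.68/0.38 = 1.7895.
Posterior odds = prior odds × LR₁ × LR₂ = 0.26504.

Posterior odds ≈ 0.265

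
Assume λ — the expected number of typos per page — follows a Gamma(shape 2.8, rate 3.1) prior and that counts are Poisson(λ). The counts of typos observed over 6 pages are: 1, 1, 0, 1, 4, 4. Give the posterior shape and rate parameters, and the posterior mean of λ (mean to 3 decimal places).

The Poisson likelihood adds the total count to the shape and the number of exposure periods to the rate. Here ∑xᵢ = 11 and n = 6, so shape 2.8→13.8 and rate 3.1→9.1.
Posterior mean = shape/rate = 13.8/9.1 = 1.516.

Posterior: Gamma(shape=13.8, rate=9.1); mean ≈ 1.516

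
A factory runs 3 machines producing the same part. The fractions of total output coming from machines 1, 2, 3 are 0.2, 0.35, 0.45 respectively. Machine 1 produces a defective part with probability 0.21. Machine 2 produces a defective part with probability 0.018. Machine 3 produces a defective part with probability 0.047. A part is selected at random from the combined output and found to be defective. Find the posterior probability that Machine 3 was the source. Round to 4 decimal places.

Posterior probability ≈ 0.3045

Tabulate prior·likelihood by source: [1] prior 0.2, lik 0.21, product 0.04200; [2] prior 0.35, lik 0.018, product 0.006300; [3] prior 0.45, lik 0.047, product 0.02115.
Normalizing constant = 0.069450; the posterior for Machine 3 is its product over the sum, 0.02115/0.069450 = 0.3045.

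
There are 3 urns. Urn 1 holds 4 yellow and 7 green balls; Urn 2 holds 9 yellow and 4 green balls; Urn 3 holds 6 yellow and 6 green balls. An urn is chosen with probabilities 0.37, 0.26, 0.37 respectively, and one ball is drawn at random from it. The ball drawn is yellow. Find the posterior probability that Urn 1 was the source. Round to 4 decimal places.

Posterior probability ≈ 0.2693

P(yellow|Urn 1) = 0.3636; P(yellow|Urn 2) = 0.6923; P(yellow|Urn 3) = 0.5.
Prior × likelihood for each source: 0.37·0.3636=0.1345, 0.26·0.6923=0.1800, 0.37·0.5=0.1850. Summing gives P(yellow) = 0.49955.
P(Urn 1 | yellow) = 0.1345 / 0.49955 = 0.2693.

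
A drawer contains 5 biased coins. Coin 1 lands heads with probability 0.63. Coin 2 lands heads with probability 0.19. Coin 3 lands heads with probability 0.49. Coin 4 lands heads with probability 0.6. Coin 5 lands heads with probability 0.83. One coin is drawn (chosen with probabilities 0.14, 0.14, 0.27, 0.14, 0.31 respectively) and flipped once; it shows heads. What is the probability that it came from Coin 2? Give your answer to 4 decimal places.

Posterior probability ≈ 0.0452

P(heads|C1) = 0.63; P(heads|C2) = 0.19; P(heads|C3) = 0.49; P(heads|C4) = 0.6; P(heads|C5) = 0.83.
Prior × likelihood for each source: 0.14·0.63=0.08820, 0.14·0.19=0.02660, 0.27·0.49=0.1323, 0.14·0.6=0.08400, 0.31·0.83=0.2573. Summing gives P(heads) = 0.58840.
P(Coin 2 | heads) = 0.02660 / 0.58840 = 0.0452.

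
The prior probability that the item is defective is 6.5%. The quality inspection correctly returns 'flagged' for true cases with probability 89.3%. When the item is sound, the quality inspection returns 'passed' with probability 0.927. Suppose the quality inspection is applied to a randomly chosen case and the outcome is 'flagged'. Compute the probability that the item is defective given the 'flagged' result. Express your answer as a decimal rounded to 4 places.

Let H be the event that the item is defective. P(H) = 0.065, so P(¬H) = 0.935. With E the 'flagged' result, P(E|H) = 0.893 and P(E|¬H) = 0.073.
P(E) = 0.893·0.065 + 0.073·0.935 = 0.058045 + 0.068255 = 0.12630.
By Bayes' theorem, P(H|E) = 0.058045 / 0.12630 = 0.4596.

P(H | E) ≈ 0.4596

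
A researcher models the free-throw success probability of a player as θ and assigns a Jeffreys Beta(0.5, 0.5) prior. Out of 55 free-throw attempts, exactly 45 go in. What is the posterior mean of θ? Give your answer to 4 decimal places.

The binomial likelihood is conjugate to the Beta prior: with 45 successes and 10 failures, the posterior is Beta(0.5+45, 0.5+10) = Beta(45.5, 10.5).
E[θ | data] = 45.5/(45.5+10.5) = 0.8125.

Posterior mean ≈ 0.8125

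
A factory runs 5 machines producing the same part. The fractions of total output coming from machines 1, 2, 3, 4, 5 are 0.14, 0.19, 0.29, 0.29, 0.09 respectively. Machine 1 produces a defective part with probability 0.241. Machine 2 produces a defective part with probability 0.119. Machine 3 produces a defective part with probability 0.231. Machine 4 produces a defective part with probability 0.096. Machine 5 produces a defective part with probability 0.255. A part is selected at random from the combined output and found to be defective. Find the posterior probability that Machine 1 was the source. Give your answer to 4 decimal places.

Posterior probability ≈ 0.1938

P(defective|M1) = 0.241; P(defective|M2) = 0.119; P(defective|M3) = 0.231; P(defective|M4) = 0.096; P(defective|M5) = 0.255.
Prior × likelihood for each source: 0.14·0.241=0.03374, 0.19·0.119=0.02261, 0.29·0.231=0.06699, 0.29·0.096=0.02784, 0.09·0.255=0.02295. Summing gives P(defective) = 0.17413.
P(Machine 1 | defective) = 0.03374 / 0.17413 = 0.1938.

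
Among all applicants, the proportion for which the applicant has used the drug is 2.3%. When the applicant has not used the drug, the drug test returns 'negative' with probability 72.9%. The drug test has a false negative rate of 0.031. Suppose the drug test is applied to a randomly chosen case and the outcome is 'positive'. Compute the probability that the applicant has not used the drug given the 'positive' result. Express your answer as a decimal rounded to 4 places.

P(¬H | E) ≈ 0.9224

Write H for 'the applicant has used the drug'. Prior odds H:¬H = 0.023/0.977 = 0.023541. For the 'positive' outcome, the likelihood ratio is 0.969/0.271 = 3.5756.
Posterior odds = 0.023541 × 3.5756 = 0.084176, so P(H|E) = 0.084176/(1+0.084176) = 0.0776. Then P(¬H|E) = 1 − 0.0776 = 0.9224.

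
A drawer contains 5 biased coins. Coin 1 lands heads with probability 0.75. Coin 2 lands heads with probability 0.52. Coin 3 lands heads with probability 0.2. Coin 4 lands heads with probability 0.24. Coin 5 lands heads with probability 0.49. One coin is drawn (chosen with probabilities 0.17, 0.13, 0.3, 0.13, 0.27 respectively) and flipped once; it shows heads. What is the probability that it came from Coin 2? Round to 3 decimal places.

P(heads|C1) = 0.75; P(heads|C2) = 0.52; P(heads|C3) = 0.2; P(heads|C4) = 0.24; P(heads|C5) = 0.49.
Prior × likelihood for each source: 0.17·0.75=0.1275, 0.13·0.52=0.06760, 0.3·0.2=0.06000, 0.13·0.24=0.03120, 0.27·0.49=0.1323. Summing gives P(heads) = 0.41860.
P(Coin 2 | heads) = 0.06760 / 0.41860 = 0.161.

Posterior probability ≈ 0.161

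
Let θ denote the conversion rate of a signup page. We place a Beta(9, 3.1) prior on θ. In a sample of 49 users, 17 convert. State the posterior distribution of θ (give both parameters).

Observing 17 successes and 32 failures updates Beta(9, 3.1) by adding the success and failure counts to the two shape parameters: α = 9+17 = 26, β = 3.1+32 = 35.1.

Posterior: Beta(26, 35.1)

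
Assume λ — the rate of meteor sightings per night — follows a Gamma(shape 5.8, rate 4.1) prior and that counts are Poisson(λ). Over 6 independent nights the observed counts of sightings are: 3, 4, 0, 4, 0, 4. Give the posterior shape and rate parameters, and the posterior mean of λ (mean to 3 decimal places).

Posterior: Gamma(shape=20.8, rate=10.1); mean ≈ 2.059

The Poisson likelihood adds the total count to the shape and the number of exposure periods to the rate. Here ∑xᵢ = 15 and n = 6, so shape 5.8→20.8 and rate 4.1→10.1.
E[λ | data] = 20.8/10.1 = 2.059.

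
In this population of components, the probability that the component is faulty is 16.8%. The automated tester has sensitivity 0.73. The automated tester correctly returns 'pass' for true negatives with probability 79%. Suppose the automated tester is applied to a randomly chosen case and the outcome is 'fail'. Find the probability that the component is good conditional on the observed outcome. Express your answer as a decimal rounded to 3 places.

Let H be the event that the component is faulty. P(H) = 0.168, so P(¬H) = 0.832. With E the 'fail' result, P(E|H) = 0.73 and P(E|¬H) = 0.21.
P(E) = 0.73·0.168 + 0.21·0.832 = 0.12264 + 0.17472 = 0.29736.
By Bayes' theorem, P(H|E) = 0.12264 / 0.29736 = 0.412. Hence P(¬H|E) = 1 − 0.412 = 0.588.

P(¬H | E) ≈ 0.588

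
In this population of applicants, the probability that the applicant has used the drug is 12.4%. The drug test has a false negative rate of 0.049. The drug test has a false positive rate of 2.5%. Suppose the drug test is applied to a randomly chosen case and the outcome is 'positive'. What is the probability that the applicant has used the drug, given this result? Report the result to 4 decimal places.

Write H for 'the applicant has used the drug'. Prior odds H:¬H = 0.124/0.876 = 0.14155. For the 'positive' outcome, the likelihood ratio is 0.951/0.025 = 38.040.
Posterior odds = 0.14155 × 38.040 = 5.3847, so P(H|E) = 5.3847/(1+5.3847) = 0.8434.

P(H | E) ≈ 0.8434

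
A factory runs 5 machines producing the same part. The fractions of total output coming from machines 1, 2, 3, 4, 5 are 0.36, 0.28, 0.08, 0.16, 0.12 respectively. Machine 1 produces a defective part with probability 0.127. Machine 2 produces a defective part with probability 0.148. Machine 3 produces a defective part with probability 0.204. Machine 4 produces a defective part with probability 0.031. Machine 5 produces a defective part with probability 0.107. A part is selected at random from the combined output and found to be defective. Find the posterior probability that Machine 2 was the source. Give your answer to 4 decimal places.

Tabulate prior·likelihood by source: [1] prior 0.36, lik 0.127, product 0.04572; [2] prior 0.28, lik 0.148, product 0.04144; [3] prior 0.08, lik 0.204, product 0.01632; [4] prior 0.16, lik 0.031, product 0.004960; [5] prior 0.12, lik 0.107, product 0.01284.
Normalizing constant = 0.12128; the posterior for Machine 2 is its product over the sum, 0.04144/0.12128 = 0.3417.

Posterior probability ≈ 0.3417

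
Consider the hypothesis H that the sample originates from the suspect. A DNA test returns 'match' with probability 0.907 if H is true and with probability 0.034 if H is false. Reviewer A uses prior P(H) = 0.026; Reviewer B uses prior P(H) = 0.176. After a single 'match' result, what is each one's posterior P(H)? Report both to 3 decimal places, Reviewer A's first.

P('+'|H) = 0.907, P('+'|¬H) = 0.034.
Reviewer A: numerator 0.907·0.026 = 0.023582; evidence = 0.023582+0.034·0.974 = 0.056698; posterior = 0.416.
Reviewer B: numerator 0.907·0.176 = 0.15963; evidence = 0.15963+0.034·0.824 = 0.18765; posterior = 0.851.

Reviewer A: 0.416; Reviewer B: 0.851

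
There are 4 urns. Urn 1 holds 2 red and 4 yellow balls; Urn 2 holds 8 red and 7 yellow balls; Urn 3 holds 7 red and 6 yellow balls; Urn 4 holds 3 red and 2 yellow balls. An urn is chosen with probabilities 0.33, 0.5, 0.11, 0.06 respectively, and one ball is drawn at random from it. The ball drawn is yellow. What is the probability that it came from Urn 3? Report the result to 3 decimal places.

Tabulate prior·likelihood by source: [1] prior 0.33, lik 0.6667, product 0.2200; [2] prior 0.5, lik 0.4667, product 0.2333; [3] prior 0.11, lik 0.4615, product 0.05077; [4] prior 0.06, lik 0.4, product 0.02400.
Normalizing constant = 0.52810; the posterior for Urn 3 is its product over the sum, 0.05077/0.52810 = 0.096.

Posterior probability ≈ 0.096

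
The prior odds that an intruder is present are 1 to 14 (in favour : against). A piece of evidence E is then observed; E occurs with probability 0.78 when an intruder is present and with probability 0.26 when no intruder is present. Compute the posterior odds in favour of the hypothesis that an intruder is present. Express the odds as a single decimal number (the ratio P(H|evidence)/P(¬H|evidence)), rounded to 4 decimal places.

Posterior odds ≈ 0.2143

Prior odds = 1/14 = 0.071429.
Likelihood ratio for E = 0.78/0.26 = 3.0000.
Posterior odds = prior odds × LR = 0.21429.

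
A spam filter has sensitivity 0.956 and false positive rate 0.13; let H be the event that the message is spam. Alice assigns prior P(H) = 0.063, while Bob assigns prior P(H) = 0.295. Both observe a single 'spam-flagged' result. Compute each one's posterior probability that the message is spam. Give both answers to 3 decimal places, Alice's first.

Alice: 0.331; Bob: 0.755

The likelihood ratio for a 'spam-flagged' result is 0.956/0.13 = 7.3538.
Alice: prior odds 0.063/0.937 = 0.067236; posterior odds 0.49444; posterior probability 0.331.
Bob: prior odds 0.295/0.705 = 0.41844; posterior odds 3.0771; posterior probability 0.755.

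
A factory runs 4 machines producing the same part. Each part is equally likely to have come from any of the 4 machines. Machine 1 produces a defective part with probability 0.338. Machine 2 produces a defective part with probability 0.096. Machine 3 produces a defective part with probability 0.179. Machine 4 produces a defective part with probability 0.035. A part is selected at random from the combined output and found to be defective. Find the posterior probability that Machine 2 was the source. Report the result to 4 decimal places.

P(defective|M1) = 0.338; P(defective|M2) = 0.096; P(defective|M3) = 0.179; P(defective|M4) = 0.035.
Prior × likelihood for each source: 0.25·0.338=0.08450, 0.25·0.096=0.02400, 0.25·0.179=0.04475, 0.25·0.035=0.008750. Summing gives P(defective) = 0.16200.
P(Machine 2 | defective) = 0.02400 / 0.16200 = 0.1481.

Posterior probability ≈ 0.1481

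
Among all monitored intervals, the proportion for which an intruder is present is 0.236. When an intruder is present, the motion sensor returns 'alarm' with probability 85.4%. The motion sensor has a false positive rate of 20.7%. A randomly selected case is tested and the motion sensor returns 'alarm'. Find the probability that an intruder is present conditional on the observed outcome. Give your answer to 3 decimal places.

P(H | E) ≈ 0.560

Write H for 'an intruder is present'. Prior odds H:¬H = 0.236/0.764 = 0.30890. For the 'alarm' outcome, the likelihood ratio is 0.854/0.207 = 4.1256.
Posterior odds = 0.30890 × 4.1256 = 1.2744, so P(H|E) = 1.2744/(1+1.2744) = 0.560.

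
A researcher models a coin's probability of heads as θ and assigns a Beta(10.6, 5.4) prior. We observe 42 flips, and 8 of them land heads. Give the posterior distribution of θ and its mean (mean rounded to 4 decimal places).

The binomial likelihood is conjugate to the Beta prior: with 8 successes and 34 failures, the posterior is Beta(10.6+8, 5.4+34) = Beta(18.6, 39.4).
E[θ | data] = 18.6/(18.6+39.4) = 0.3207.

Posterior: Beta(18.6, 39.4); mean ≈ 0.3207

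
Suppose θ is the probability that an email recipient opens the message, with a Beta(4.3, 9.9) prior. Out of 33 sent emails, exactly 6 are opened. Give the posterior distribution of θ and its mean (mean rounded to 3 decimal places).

Posterior: Beta(10.3, 36.9); mean ≈ 0.218

Observing 6 successes and 27 failures updates Beta(4.3, 9.9) by adding the success and failure counts to the two shape parameters: α = 4.3+6 = 10.3, β = 9.9+27 = 36.9.
Posterior mean = α/(α+β) = 10.3/47.2 = 0.218.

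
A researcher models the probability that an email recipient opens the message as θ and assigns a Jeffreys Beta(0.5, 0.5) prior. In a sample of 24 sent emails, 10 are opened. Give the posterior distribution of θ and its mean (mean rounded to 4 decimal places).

The binomial likelihood is conjugate to the Beta prior: with 10 successes and 14 failures, the posterior is Beta(0.5+10, 0.5+14) = Beta(10.5, 14.5).
E[θ | data] = 10.5/(10.5+14.5) = 0.4200.

Posterior: Beta(10.5, 14.5); mean ≈ 0.4200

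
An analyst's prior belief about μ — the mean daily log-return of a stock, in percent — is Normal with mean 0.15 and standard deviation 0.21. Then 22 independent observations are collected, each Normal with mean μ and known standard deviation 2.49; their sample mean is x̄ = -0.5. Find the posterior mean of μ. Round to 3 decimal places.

With known σ, the Normal prior is conjugate. Weight on the data is w = (n/σ²)/(n/σ² + 1/τ₀²) = 3.54833/(3.54833+22.6757) = 0.13531.
Posterior mean = w·x̄ + (1−w)·μ₀ = 0.13531·-0.5 + 0.86469·0.15 = 0.062.

Posterior mean ≈ 0.062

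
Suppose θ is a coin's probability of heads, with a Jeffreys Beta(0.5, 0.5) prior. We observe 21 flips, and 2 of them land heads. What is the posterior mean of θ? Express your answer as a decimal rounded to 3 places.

Posterior mean ≈ 0.114

Observing 2 successes and 19 failures updates Beta(0.5, 0.5) by adding the success and failure counts to the two shape parameters: α = 0.5+2 = 2.5, β = 0.5+19 = 19.5.
E[θ | data] = 2.5/(2.5+19.5) = 0.114.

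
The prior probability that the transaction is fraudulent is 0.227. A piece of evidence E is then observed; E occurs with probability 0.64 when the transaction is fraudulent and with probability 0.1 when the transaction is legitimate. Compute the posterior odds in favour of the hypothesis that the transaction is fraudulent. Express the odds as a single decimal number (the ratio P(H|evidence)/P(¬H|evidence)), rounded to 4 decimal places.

Prior odds = 0.227/(1−0.227) = 0.29366.
Likelihood ratio for E = 0.64/0.1 = 6.4000.
Posterior odds = prior odds × LR = 1.8794.

Posterior odds ≈ 1.8794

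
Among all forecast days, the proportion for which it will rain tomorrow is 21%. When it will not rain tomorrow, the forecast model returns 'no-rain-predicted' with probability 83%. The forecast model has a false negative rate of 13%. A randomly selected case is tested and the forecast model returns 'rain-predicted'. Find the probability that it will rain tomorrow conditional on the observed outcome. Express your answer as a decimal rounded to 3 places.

Write H for 'it will rain tomorrow'. Prior odds H:¬H = 0.21/0.79 = 0.26582. For the 'rain-predicted' outcome, the likelihood ratio is 0.87/0.17 = 5.1176.
Posterior odds = 0.26582 × 5.1176 = 1.3604, so P(H|E) = 1.3604/(1+1.3604) = 0.576.

P(H | E) ≈ 0.576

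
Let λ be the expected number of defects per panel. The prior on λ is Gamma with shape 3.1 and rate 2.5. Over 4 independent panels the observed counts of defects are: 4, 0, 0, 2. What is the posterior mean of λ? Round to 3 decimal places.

Posterior mean ≈ 1.400

Total count ∑xᵢ = 6 over n = 4 panels.
Gamma is conjugate to the Poisson likelihood: posterior is Gamma(shape = 3.1+6 = 9.1, rate = 2.5+4 = 6.5).
E[λ | data] = 9.1/6.5 = 1.400.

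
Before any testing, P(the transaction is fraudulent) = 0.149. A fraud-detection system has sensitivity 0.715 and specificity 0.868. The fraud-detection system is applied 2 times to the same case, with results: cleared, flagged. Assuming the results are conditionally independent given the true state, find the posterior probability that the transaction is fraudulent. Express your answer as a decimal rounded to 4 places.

Posterior P(H) ≈ 0.2375

Let H be the event that the transaction is fraudulent; start with P(H) = 0.149. P('flagged'|H) = 0.715, P('flagged'|¬H) = 0.132.
Update on result 1 ('cleared'): P(H) ← 0.285·0.1490 / (0.285·0.1490 + 0.868·0.8510) = 0.042465/0.78113 = 0.0544.
Update on result 2 ('flagged'): P(H) ← 0.715·0.0544 / (0.715·0.0544 + 0.132·0.9456) = 0.038870/0.16369 = 0.2375.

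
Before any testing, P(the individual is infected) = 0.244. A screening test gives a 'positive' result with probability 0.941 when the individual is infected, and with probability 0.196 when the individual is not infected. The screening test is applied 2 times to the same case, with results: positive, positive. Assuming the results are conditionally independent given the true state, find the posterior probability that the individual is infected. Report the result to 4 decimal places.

With H the event that the individual is infected, the joint likelihood of the observed sequence is P(data|H) = 0.941·0.941 = 0.88548 and P(data|¬H) = 0.196·0.196 = 0.038416.
Bayes: P(H|data) = 0.244·0.88548 / (0.244·0.88548 + 0.756·0.038416) = 0.21606/0.24510 = 0.8815.

Posterior P(H) ≈ 0.8815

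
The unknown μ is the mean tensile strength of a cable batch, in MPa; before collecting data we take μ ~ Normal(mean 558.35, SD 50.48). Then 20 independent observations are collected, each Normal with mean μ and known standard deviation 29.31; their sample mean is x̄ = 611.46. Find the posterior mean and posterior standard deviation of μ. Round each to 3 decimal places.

Prior precision 1/τ₀² = 1/50.48² = 0.00039243; data precision n/σ² = 20/29.31² = 0.0232808.
Posterior precision = 0.00039243 + 0.0232808 = 0.0236733, giving posterior SD = 1/√0.0236733 = 6.499.
Posterior mean = (0.00039243·558.35 + 0.0232808·611.46) / 0.0236733 = 610.580.

Posterior mean ≈ 610.580; posterior SD ≈ 6.499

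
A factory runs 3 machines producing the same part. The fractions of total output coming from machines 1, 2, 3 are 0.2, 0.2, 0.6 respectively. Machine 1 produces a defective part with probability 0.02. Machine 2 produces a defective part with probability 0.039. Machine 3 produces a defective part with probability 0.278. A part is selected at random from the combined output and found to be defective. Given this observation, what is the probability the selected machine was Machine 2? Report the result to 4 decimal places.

Tabulate prior·likelihood by source: [1] prior 0.2, lik 0.02, product 0.004000; [2] prior 0.2, lik 0.039, product 0.007800; [3] prior 0.6, lik 0.278, product 0.1668.
Normalizing constant = 0.17860; the posterior for Machine 2 is its product over the sum, 0.007800/0.17860 = 0.0437.

Posterior probability ≈ 0.0437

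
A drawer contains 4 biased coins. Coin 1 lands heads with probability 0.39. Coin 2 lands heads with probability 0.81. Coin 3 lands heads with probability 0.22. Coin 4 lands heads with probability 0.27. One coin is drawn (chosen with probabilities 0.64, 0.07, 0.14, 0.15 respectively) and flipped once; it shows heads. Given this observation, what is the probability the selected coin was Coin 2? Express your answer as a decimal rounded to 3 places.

Posterior probability ≈ 0.150

Tabulate prior·likelihood by source: [1] prior 0.64, lik 0.39, product 0.2496; [2] prior 0.07, lik 0.81, product 0.05670; [3] prior 0.14, lik 0.22, product 0.03080; [4] prior 0.15, lik 0.27, product 0.04050.
Normalizing constant = 0.37760; the posterior for Coin 2 is its product over the sum, 0.05670/0.37760 = 0.150.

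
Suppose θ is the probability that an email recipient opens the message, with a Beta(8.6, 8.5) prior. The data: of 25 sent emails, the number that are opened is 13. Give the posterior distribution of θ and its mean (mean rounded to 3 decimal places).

Posterior: Beta(21.6, 20.5); mean ≈ 0.513

Observing 13 successes and 12 failures updates Beta(8.6, 8.5) by adding the success and failure counts to the two shape parameters: α = 8.6+13 = 21.6, β = 8.5+12 = 20.5.
Posterior mean = α/(α+β) = 21.6/42.1 = 0.513.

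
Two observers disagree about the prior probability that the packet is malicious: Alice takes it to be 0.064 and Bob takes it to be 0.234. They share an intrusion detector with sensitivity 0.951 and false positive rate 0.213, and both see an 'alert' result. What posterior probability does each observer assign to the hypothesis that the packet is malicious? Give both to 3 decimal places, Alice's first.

Alice: 0.234; Bob: 0.577

The likelihood ratio for an 'alert' result is 0.951/0.213 = 4.4648.
Alice: prior odds 0.064/0.936 = 0.068376; posterior odds 0.30528; posterior probability 0.234.
Bob: prior odds 0.234/0.766 = 0.30548; posterior odds 1.3639; posterior probability 0.577.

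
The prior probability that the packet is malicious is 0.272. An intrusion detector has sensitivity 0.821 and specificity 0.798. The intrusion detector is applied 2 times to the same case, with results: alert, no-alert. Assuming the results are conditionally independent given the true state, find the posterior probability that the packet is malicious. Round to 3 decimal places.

Posterior P(H) ≈ 0.254

Let H be the event that the packet is malicious; start with P(H) = 0.272. P('alert'|H) = 0.821, P('alert'|¬H) = 0.202.
Update on result 1 ('alert'): P(H) ← 0.821·0.2720 / (0.821·0.2720 + 0.202·0.7280) = 0.22331/0.37037 = 0.6029.
Update on result 2 ('no-alert'): P(H) ← 0.179·0.6029 / (0.179·0.6029 + 0.798·0.3971) = 0.10793/0.42478 = 0.2541.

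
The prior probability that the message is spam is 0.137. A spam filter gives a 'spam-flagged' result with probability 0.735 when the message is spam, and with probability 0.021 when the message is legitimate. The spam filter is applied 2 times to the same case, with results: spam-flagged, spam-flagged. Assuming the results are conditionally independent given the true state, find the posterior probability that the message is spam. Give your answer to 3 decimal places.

With H the event that the message is spam, the joint likelihood of the observed sequence is P(data|H) = 0.735·0.735 = 0.54022 and P(data|¬H) = 0.021·0.021 = 0.00044100.
Bayes: P(H|data) = 0.137·0.54022 / (0.137·0.54022 + 0.863·0.00044100) = 0.074011/0.074391 = 0.9949.

Posterior P(H) ≈ 0.995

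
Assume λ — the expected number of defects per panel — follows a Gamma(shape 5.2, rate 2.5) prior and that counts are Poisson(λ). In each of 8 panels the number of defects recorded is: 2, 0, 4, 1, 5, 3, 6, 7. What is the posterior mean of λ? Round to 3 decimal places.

The Poisson likelihood adds the total count to the shape and the number of exposure periods to the rate. Here ∑xᵢ = 28 and n = 8, so shape 5.2→33.2 and rate 2.5→10.5.
E[λ | data] = 33.2/10.5 = 3.162.

Posterior mean ≈ 3.162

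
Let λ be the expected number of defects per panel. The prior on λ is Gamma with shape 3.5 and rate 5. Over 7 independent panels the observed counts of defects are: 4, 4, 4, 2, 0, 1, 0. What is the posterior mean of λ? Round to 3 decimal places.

Posterior mean ≈ 1.542

The Poisson likelihood adds the total count to the shape and the number of exposure periods to the rate. Here ∑xᵢ = 15 and n = 7, so shape 3.5→18.5 and rate 5→12.
Posterior mean = shape/rate = 18.5/12 = 1.542.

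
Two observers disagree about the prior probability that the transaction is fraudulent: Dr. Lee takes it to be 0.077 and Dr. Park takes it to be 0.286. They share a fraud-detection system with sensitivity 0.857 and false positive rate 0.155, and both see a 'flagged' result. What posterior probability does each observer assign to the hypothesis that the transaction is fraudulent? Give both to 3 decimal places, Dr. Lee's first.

P('+'|H) = 0.857, P('+'|¬H) = 0.155.
Dr. Lee: numerator 0.857·0.077 = 0.065989; evidence = 0.065989+0.155·0.923 = 0.20905; posterior = 0.316.
Dr. Park: numerator 0.857·0.286 = 0.24510; evidence = 0.24510+0.155·0.714 = 0.35577; posterior = 0.689.

Dr. Lee: 0.316; Dr. Park: 0.689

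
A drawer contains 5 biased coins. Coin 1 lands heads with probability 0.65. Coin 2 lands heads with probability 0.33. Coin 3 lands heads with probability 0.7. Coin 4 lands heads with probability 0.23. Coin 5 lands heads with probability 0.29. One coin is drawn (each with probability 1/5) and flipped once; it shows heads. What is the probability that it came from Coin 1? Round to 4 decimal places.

Posterior probability ≈ 0.2955

P(heads|C1) = 0.65; P(heads|C2) = 0.33; P(heads|C3) = 0.7; P(heads|C4) = 0.23; P(heads|C5) = 0.29.
Prior × likelihood for each source: 0.2·0.65=0.1300, 0.2·0.33=0.06600, 0.2·0.7=0.1400, 0.2·0.23=0.04600, 0.2·0.29=0.05800. Summing gives P(heads) = 0.44000.
P(Coin 1 | heads) = 0.1300 / 0.44000 = 0.2955.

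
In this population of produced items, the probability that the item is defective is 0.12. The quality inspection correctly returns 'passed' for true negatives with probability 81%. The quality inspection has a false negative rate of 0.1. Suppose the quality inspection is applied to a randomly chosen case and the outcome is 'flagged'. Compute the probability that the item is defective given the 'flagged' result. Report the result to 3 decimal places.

Let H be the event that the item is defective. P(H) = 0.12, so P(¬H) = 0.88. With E the 'flagged' result, P(E|H) = 0.9 and P(E|¬H) = 0.19.
P(E) = 0.9·0.12 + 0.19·0.88 = 0.10800 + 0.16720 = 0.27520.
By Bayes' theorem, P(H|E) = 0.10800 / 0.27520 = 0.392.

P(H | E) ≈ 0.392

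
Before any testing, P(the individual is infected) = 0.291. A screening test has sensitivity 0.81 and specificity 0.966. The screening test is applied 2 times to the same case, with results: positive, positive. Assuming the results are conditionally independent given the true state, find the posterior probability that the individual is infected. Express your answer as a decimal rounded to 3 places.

With H the event that the individual is infected, the joint likelihood of the observed sequence is P(data|H) = 0.81·0.81 = 0.65610 and P(data|¬H) = 0.034·0.034 = 0.0011560.
Bayes: P(H|data) = 0.291·0.65610 / (0.291·0.65610 + 0.709·0.0011560) = 0.19093/0.19174 = 0.9957.

Posterior P(H) ≈ 0.996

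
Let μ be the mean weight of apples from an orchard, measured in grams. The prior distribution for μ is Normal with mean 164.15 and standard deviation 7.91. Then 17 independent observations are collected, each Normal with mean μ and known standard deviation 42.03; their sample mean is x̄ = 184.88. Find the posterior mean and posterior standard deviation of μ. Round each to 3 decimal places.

Posterior mean ≈ 171.941; posterior SD ≈ 6.249

With known σ, the Normal prior is conjugate. Weight on the data is w = (n/σ²)/(n/σ² + 1/τ₀²) = 0.00962344/(0.00962344+0.0159826) = 0.37583.
Posterior mean = w·x̄ + (1−w)·μ₀ = 0.37583·184.88 + 0.62417·164.15 = 171.941. Posterior variance = 1/(0.00962344+0.0159826) = 39.0533, so SD = 6.249.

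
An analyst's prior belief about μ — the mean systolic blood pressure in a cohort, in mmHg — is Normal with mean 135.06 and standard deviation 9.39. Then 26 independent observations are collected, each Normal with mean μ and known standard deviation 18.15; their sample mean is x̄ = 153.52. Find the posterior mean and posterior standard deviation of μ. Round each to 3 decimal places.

Posterior mean ≈ 151.201; posterior SD ≈ 3.328

With known σ, the Normal prior is conjugate. Weight on the data is w = (n/σ²)/(n/σ² + 1/τ₀²) = 0.0789260/(0.0789260+0.0113415) = 0.87436.
Posterior mean = w·x̄ + (1−w)·μ₀ = 0.87436·153.52 + 0.12564·135.06 = 151.201. Posterior variance = 1/(0.0789260+0.0113415) = 11.0782, so SD = 3.328.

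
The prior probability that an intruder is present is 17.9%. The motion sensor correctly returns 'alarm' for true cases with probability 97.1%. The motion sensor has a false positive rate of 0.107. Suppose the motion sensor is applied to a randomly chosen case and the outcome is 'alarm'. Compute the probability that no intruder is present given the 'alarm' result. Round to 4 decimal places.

Write H for 'an intruder is present'. Prior odds H:¬H = 0.179/0.821 = 0.21803. For the 'alarm' outcome, the likelihood ratio is 0.971/0.107 = 9.0748.
Posterior odds = 0.21803 × 9.0748 = 1.9785, so P(H|E) = 1.9785/(1+1.9785) = 0.6643. Then P(¬H|E) = 1 − 0.6643 = 0.3357.

P(¬H | E) ≈ 0.3357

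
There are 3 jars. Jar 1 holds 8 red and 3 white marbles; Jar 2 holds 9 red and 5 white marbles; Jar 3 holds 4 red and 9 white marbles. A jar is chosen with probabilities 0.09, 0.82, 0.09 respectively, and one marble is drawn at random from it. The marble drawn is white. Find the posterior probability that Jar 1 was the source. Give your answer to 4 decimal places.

Tabulate prior·likelihood by source: [1] prior 0.09, lik 0.2727, product 0.02455; [2] prior 0.82, lik 0.3571, product 0.2929; [3] prior 0.09, lik 0.6923, product 0.06231.
Normalizing constant = 0.37971; the posterior for Jar 1 is its product over the sum, 0.02455/0.37971 = 0.0646.

Posterior probability ≈ 0.0646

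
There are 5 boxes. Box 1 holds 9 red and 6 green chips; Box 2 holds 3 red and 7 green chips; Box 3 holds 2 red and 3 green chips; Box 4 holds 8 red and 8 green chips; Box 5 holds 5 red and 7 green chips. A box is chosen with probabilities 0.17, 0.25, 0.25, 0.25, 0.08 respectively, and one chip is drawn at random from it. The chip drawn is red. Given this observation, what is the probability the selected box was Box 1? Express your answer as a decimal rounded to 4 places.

P(red|Box 1) = 0.6; P(red|Box 2) = 0.3; P(red|Box 3) = 0.4; P(red|Box 4) = 0.5; P(red|Box 5) = 0.4167.
Prior × likelihood for each source: 0.17·0.6=0.1020, 0.25·0.3=0.07500, 0.25·0.4=0.1000, 0.25·0.5=0.1250, 0.08·0.4167=0.03333. Summing gives P(red) = 0.43533.
P(Box 1 | red) = 0.1020 / 0.43533 = 0.2343.

Posterior probability ≈ 0.2343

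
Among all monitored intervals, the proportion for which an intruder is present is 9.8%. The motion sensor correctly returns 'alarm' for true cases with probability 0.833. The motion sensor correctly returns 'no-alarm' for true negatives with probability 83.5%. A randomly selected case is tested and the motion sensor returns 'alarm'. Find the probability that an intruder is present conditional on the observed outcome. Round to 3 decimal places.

Write H for 'an intruder is present'. Prior odds H:¬H = 0.098/0.902 = 0.10865. For the 'alarm' outcome, the likelihood ratio is 0.833/0.165 = 5.0485.
Posterior odds = 0.10865 × 5.0485 = 0.54851, so P(H|E) = 0.54851/(1+0.54851) = 0.354.

P(H | E) ≈ 0.354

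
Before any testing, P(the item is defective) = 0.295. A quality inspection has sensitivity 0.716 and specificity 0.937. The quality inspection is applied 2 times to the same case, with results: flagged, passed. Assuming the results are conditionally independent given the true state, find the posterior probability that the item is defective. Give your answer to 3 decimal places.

Let H be the event that the item is defective; start with P(H) = 0.295. P('flagged'|H) = 0.716, P('flagged'|¬H) = 0.063.
Update on result 1 ('flagged'): P(H) ← 0.716·0.2950 / (0.716·0.2950 + 0.063·0.7050) = 0.21122/0.25564 = 0.8263.
Update on result 2 ('passed'): P(H) ← 0.284·0.8263 / (0.284·0.8263 + 0.937·0.1737) = 0.23466/0.39745 = 0.5904.

Posterior P(H) ≈ 0.590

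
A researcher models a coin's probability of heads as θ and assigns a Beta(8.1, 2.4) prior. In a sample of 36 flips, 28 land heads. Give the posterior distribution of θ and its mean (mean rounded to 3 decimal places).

Posterior: Beta(36.1, 10.4); mean ≈ 0.776

Observing 28 successes and 8 failures updates Beta(8.1, 2.4) by adding the success and failure counts to the two shape parameters: α = 8.1+28 = 36.1, β = 2.4+8 = 10.4.
Posterior mean = α/(α+β) = 36.1/46.5 = 0.776.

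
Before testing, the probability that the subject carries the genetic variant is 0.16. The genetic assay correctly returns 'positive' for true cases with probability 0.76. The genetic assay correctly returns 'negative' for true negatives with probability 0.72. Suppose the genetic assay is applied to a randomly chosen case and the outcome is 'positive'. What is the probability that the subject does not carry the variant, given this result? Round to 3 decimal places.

Let H be the event that the subject carries the genetic variant. P(H) = 0.16, so P(¬H) = 0.84. With E the 'positive' result, P(E|H) = 0.76 and P(E|¬H) = 0.28.
P(E) = 0.76·0.16 + 0.28·0.84 = 0.12160 + 0.23520 = 0.35680.
By Bayes' theorem, P(H|E) = 0.12160 / 0.35680 = 0.341. Hence P(¬H|E) = 1 − 0.341 = 0.659.

P(¬H | E) ≈ 0.659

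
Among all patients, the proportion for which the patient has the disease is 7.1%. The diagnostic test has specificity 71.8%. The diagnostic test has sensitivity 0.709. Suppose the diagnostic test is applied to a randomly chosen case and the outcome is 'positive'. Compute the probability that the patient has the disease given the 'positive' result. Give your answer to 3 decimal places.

P(H | E) ≈ 0.161

Let H be the event that the patient has the disease. P(H) = 0.071, so P(¬H) = 0.929. With E the 'positive' result, P(E|H) = 0.709 and P(E|¬H) = 0.282.
P(E) = 0.709·0.071 + 0.282·0.929 = 0.050339 + 0.26198 = 0.31232.
By Bayes' theorem, P(H|E) = 0.050339 / 0.31232 = 0.161.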